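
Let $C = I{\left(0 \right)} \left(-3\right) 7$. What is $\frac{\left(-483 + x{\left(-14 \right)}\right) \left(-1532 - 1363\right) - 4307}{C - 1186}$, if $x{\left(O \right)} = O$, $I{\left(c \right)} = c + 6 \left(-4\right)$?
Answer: $- \frac{717254}{341} \approx -2103.4$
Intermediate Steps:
$I{\left(c \right)} = -24 + c$ ($I{\left(c \right)} = c - 24 = -24 + c$)
$C = 504$ ($C = \left(-24 + 0\right) \left(-3\right) 7 = \left(-24\right) \left(-3\right) 7 = 72 \cdot 7 = 504$)
$\frac{\left(-483 + x{\left(-14 \right)}\right) \left(-1532 - 1363\right) - 4307}{C - 1186} = \frac{\left(-483 - 14\right) \left(-1532 - 1363\right) - 4307}{504 - 1186} = \frac{\left(-497\right) \left(-2895\right) - 4307}{-682} = \left(1438815 - 4307\right) \left(- \frac{1}{682}\right) = 1434508 \left(- \frac{1}{682}\right) = - \frac{717254}{341}$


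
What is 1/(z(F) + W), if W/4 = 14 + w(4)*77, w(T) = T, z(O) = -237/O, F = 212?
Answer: 212/272819 ≈ 0.00077707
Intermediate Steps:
W = 1288 (W = 4*(14 + 4*77) = 4*(14 + 308) = 4*322 = 1288)
1/(z(F) + W) = 1/(-237/212 + 1288) = 1/(272819/212) = 212/272819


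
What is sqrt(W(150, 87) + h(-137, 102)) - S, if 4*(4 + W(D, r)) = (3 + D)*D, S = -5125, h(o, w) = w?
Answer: 5125 + sqrt(23342)/2 ≈ 5201.4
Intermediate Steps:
W(D, r) = -4 + D*(3 + D)/4 (W(D, r) = -4 + ((3 + D)*D)/4 = -4 + (D*(3 + D))/4 = -4 + D*(3 + D)/4)
sqrt(W(150, 87) + h(-137, 102)) - S = sqrt((-4 + (1/4)*150**2 + (3/4)*150) + 102) - 1*(-5125) = sqrt((-4 + (1/4)*22500 + 225/2) + 102) + 5125 = sqrt((-4 + 5625 + 225/2) + 102) + 5125 = sqrt(11467/2 + 102) + 5125 = sqrt(11671/2) + 5125 = sqrt(23342)/2 + 5125 = 5125 + sqrt(23342)/2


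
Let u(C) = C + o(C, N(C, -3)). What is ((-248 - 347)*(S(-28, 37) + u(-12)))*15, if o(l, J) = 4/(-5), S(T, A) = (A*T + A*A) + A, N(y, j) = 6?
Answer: -3188010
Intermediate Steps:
S(T, A) = A + A**2 + A*T (S(T, A) = (A*T + A**2) + A = (A**2 + A*T) + A = A + A**2 + A*T)
o(l, J) = -4/5 (o(l, J) = 4*(-1/5) = -4/5)
u(C) = -4/5 + C (u(C) = C - 4/5 = -4/5 + C)
((-248 - 347)*(S(-28, 37) + u(-12)))*15 = ((-248 - 347)*(37*(1 + 37 - 28) + (-4/5 - 12)))*15 = -595*(37*10 - 64/5)*15 = -595*(370 - 64/5)*15 = -595*1786/5*15 = -212534*15 = -3188010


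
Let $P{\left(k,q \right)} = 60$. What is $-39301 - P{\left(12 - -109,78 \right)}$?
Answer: $-39361$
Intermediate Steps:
$-39301 - P{\left(12 - -109,78 \right)} = -39301 - 60 = -39361$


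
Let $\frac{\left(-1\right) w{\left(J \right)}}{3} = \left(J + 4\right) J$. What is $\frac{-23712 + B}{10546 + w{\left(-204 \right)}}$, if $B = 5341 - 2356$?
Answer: $\frac{20727}{111854} \approx 0.1853$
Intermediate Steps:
$w{\left(J \right)} = - 3 J \left(4 + J\right)$ ($w{\left(J \right)} = - 3 \left(J + 4\right) J = - 3 \left(4 + J\right) J = - 3 J \left(4 + J\right)$)
$B = 2985$
$\frac{-23712 + B}{10546 + w{\left(-204 \right)}} = \frac{-23712 + 2985}{10546 - - 612 \left(4 - 204\right)} = - \frac{20727}{10546 - \left(-612\right) \left(-200\right)} = - \frac{20727}{10546 - 122400} = - \frac{20727}{-111854} = \left(-20727\right) \left(- \frac{1}{111854}\right) = \frac{20727}{111854}$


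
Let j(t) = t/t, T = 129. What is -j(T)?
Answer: -1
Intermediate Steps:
j(t) = 1
-j(T) = -1*1 = -1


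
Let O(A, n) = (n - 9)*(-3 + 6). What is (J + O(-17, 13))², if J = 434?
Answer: 198916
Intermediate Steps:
O(A, n) = -27 + 3*n (O(A, n) = (-9 + n)*3 = -27 + 3*n)
(J + O(-17, 13))² = (434 + (-27 + 3*13))² = (434 + (-27 + 39))² = (434 + 12)² = 446² = 198916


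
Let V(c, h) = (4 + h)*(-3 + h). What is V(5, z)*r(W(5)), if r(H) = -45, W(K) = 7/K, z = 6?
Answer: -1350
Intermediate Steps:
V(c, h) = (-3 + h)*(4 + h)
V(5, z)*r(W(5)) = (-12 + 6 + 6**2)*(-45) = (-12 + 6 + 36)*(-45) = 30*(-45) = -1350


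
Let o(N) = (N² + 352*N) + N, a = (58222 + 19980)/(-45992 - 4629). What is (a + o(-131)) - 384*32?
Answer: -2094268972/50621 ≈ -41372.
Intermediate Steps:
a = -78202/50621 (a = 78202/(-50621) = 78202*(-1/50621) = -78202/50621 ≈ -1.5449)
o(N) = N² + 353*N
(a + o(-131)) - 384*32 = (-78202/50621 - 131*(353 - 131)) - 384*32 = (-78202/50621 - 131*222) - 12288 = (-78202/50621 - 29082) - 12288 = -1472238124/50621 - 12288 = -2094268972/50621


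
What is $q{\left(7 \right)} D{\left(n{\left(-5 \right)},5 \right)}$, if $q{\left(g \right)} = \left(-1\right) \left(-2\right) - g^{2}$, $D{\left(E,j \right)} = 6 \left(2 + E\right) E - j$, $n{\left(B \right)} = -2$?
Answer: $235$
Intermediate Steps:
$D{\left(E,j \right)} = - j + E \left(12 + 6 E\right)$ ($D{\left(E,j \right)} = \left(12 + 6 E\right) E - j = E \left(12 + 6 E\right) - j = - j + E \left(12 + 6 E\right)$)
$q{\left(g \right)} = 2 - g^{2}$
$q{\left(7 \right)} D{\left(n{\left(-5 \right)},5 \right)} = \left(2 - 7^{2}\right) \left(\left(-1\right) 5 + 6 \left(-2\right)^{2} + 12 \left(-2\right)\right) = \left(2 - 49\right) \left(-5 + 6 \cdot 4 - 24\right) = \left(2 - 49\right) \left(-5 + 24 - 24\right) = \left(-47\right) \left(-5\right) = 235$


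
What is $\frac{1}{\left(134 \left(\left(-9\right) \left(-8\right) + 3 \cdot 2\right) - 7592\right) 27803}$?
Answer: $\frac{1}{79516580} \approx 1.2576 \cdot 10^{-8}$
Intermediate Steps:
$\frac{1}{\left(134 \left(\left(-9\right) \left(-8\right) + 3 \cdot 2\right) - 7592\right) 27803} = \frac{1}{134 \left(72 + 6\right) - 7592} \cdot \frac{1}{27803} = \frac{1}{134 \cdot 78 - 7592} \cdot \frac{1}{27803} = \frac{1}{10452 - 7592} \cdot \frac{1}{27803} = \frac{1}{2860} \cdot \frac{1}{27803} = \frac{1}{79516580}$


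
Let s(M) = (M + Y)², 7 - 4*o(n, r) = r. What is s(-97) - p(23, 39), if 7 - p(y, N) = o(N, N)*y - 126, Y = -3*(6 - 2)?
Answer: 11564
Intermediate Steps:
o(n, r) = 7/4 - r/4
Y = -12 (Y = -3*4 = -12)
s(M) = (-12 + M)² (s(M) = (M - 12)² = (-12 + M)²)
p(y, N) = 133 - y*(7/4 - N/4) (p(y, N) = 7 - ((7/4 - N/4)*y - 126) = 7 - (y*(7/4 - N/4) - 126) = 7 - (-126 + y*(7/4 - N/4)) = 7 + (126 - y*(7/4 - N/4)) = 133 - y*(7/4 - N/4))
s(-97) - p(23, 39) = (-12 - 97)² - (133 + (¼)*23*(-7 + 39)) = (-109)² - (133 + (¼)*23*32) = 11881 - (133 + 184) = 11881 - 1*317 = 11881 - 317 = 11564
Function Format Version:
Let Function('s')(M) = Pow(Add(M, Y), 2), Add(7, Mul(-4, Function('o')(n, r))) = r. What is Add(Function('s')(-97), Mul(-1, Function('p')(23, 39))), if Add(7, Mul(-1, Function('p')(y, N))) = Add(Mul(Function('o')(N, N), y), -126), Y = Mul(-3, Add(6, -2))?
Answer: 11564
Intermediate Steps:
Function('o')(n, r) = Add(Rational(7, 4), Mul(Rational(-1, 4), r))
Y = -12 (Y = Mul(-3, 4) = -12)
Function('s')(M) = Pow(Add(-12, M), 2) (Function('s')(M) = Pow(Add(M, -12), 2) = Pow(Add(-12, M), 2))
Function('p')(y, N) = Add(133, Mul(-1, y, Add(Rational(7, 4), Mul(Rational(-1, 4), N)))) (Function('p')(y, N) = Add(7, Mul(-1, Add(Mul(Add(Rational(7, 4), Mul(Rational(-1, 4), N)), y), -126))) = Add(7, Mul(-1, Add(Mul(y, Add(Rational(7, 4), Mul(Rational(-1, 4), N))), -126))) = Add(7, Mul(-1, Add(-126, Mul(y, Add(Rational(7, 4), Mul(Rational(-1, 4), N)))))) = Add(7, Add(126, Mul(-1, y, Add(Rational(7, 4), Mul(Rational(-1, 4), N))))) = Add(133, Mul(-1, y, Add(Rational(7, 4), Mul(Rational(-1, 4), N)))))
Add(Function('s')(-97), Mul(-1, Function('p')(23, 39))) = Add(Pow(Add(-12, -97), 2), Mul(-1, Add(133, Mul(Rational(1, 4), 23, Add(-7, 39))))) = Add(Pow(-109, 2), Mul(-1, Add(133, Mul(Rational(1, 4), 23, 32)))) = Add(11881, Mul(-1, Add(133, 184))) = Add(11881, Mul(-1, 317)) = Add(11881, -317) = 11564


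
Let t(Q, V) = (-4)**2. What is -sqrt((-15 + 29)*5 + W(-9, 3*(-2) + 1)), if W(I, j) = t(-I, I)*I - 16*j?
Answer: -sqrt(6) ≈ -2.4495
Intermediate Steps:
t(Q, V) = 16
W(I, j) = -16*j + 16*I (W(I, j) = 16*I - 16*j = -16*j + 16*I)
-sqrt((-15 + 29)*5 + W(-9, 3*(-2) + 1)) = -sqrt((-15 + 29)*5 + (-16*(3*(-2) + 1) + 16*(-9))) = -sqrt(14*5 + (-16*(-6 + 1) - 144)) = -sqrt(70 + (-16*(-5) - 144)) = -sqrt(70 + (80 - 144)) = -sqrt(70 - 64) = -sqrt(6)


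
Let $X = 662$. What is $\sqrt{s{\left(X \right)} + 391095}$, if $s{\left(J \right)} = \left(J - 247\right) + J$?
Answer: $2 \sqrt{98043} \approx 626.24$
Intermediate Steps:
$s{\left(J \right)} = -247 + 2 J$ ($s{\left(J \right)} = \left(-247 + J\right) + J = -247 + 2 J$)
$\sqrt{s{\left(X \right)} + 391095} = \sqrt{\left(-247 + 2 \cdot 662\right) + 391095} = \sqrt{\left(-247 + 1324\right) + 391095} = \sqrt{1077 + 391095} = \sqrt{392172} = 2 \sqrt{98043}$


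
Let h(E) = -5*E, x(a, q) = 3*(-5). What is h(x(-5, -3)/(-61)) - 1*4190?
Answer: -255665/61 ≈ -4191.2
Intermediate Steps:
x(a, q) = -15
h(x(-5, -3)/(-61)) - 1*4190 = -(-75)/(-61) - 1*4190 = -(-75)*(-1)/61 - 4190 = -5*15/61 - 4190 = -75/61 - 4190 = -255665/61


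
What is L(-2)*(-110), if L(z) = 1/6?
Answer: -55/3 ≈ -18.333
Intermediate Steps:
L(z) = ⅙
L(-2)*(-110) = (⅙)*(-110) = -55/3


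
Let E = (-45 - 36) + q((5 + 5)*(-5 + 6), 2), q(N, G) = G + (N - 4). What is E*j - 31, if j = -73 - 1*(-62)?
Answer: 772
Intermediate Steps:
j = -11 (j = -73 + 62 = -11)
q(N, G) = -4 + G + N (q(N, G) = G + (-4 + N) = -4 + G + N)
E = -73 (E = (-45 - 36) + (-4 + 2 + (5 + 5)*(-5 + 6)) = -81 + (-4 + 2 + 10*1) = -81 + (-4 + 2 + 10) = -81 + 8 = -73)
E*j - 31 = -73*(-11) - 31 = 803 - 31 = 772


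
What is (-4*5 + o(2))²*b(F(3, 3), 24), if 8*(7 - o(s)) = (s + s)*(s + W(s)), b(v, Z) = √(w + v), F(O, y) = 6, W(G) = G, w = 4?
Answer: 225*√10 ≈ 711.51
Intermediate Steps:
b(v, Z) = √(4 + v)
o(s) = 7 - s²/2 (o(s) = 7 - (s + s)*(s + s)/8 = 7 - 2*s*2*s/8 = 7 - s²/2)
(-4*5 + o(2))²*b(F(3, 3), 24) = (-4*5 + (7 - ½*2²))²*√(4 + 6) = (-20 + (7 - ½*4))²*√10 = (-20 + (7 - 2))²*√10 = (-20 + 5)²*√10 = (-15)²*√10 = 225*√10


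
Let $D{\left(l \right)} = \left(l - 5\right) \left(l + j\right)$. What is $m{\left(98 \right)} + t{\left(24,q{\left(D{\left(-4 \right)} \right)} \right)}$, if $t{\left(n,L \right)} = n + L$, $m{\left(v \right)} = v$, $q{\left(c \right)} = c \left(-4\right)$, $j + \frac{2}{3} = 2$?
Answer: $26$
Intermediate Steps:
$j = \frac{4}{3}$ ($j = - \frac{2}{3} + 2 = \frac{4}{3} \approx 1.3333$)
$D{\left(l \right)} = \left(-5 + l\right) \left(\frac{4}{3} + l\right)$ ($D{\left(l \right)} = \left(l - 5\right) \left(l + \frac{4}{3}\right) = \left(-5 + l\right) \left(\frac{4}{3} + l\right)$)
$q{\left(c \right)} = - 4 c$
$t{\left(n,L \right)} = L + n$
$m{\left(98 \right)} + t{\left(24,q{\left(D{\left(-4 \right)} \right)} \right)} = 98 + \left(- 4 \left(- \frac{20}{3} + \left(-4\right)^{2} - - \frac{44}{3}\right) + 24\right) = 98 + \left(- 4 \left(- \frac{20}{3} + 16 + \frac{44}{3}\right) + 24\right) = 98 + \left(\left(-4\right) 24 + 24\right) = 98 + \left(-96 + 24\right) = 98 - 72 = 26$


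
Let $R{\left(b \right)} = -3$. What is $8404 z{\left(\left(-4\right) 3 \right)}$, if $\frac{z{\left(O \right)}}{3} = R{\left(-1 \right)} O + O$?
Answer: $605088$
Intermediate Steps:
$z{\left(O \right)} = - 6 O$ ($z{\left(O \right)} = 3 \left(- 3 O + O\right) = 3 \left(- 2 O\right) = - 6 O$)
$8404 z{\left(\left(-4\right) 3 \right)} = 8404 \left(- 6 \left(\left(-4\right) 3\right)\right) = 8404 \left(\left(-6\right) \left(-12\right)\right) = 8404 \cdot 72 = 605088$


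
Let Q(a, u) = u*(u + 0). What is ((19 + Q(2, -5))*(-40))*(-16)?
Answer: 28160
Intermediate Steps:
Q(a, u) = u² (Q(a, u) = u*u = u²)
((19 + Q(2, -5))*(-40))*(-16) = ((19 + (-5)²)*(-40))*(-16) = ((19 + 25)*(-40))*(-16) = (44*(-40))*(-16) = -1760*(-16) = 28160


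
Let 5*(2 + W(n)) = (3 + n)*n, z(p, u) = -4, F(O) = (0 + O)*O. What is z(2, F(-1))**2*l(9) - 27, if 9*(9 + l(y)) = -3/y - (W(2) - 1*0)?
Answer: -4633/27 ≈ -171.59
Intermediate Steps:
F(O) = O**2 (F(O) = O*O = O**2)
W(n) = -2 + n*(3 + n)/5 (W(n) = -2 + ((3 + n)*n)/5 = -2 + (n*(3 + n))/5 = -2 + n*(3 + n)/5)
l(y) = -9 - 1/(3*y) (l(y) = -9 + (-3/y - ((-2 + (1/5)*2**2 + (3/5)*2) - 1*0))/9 = -9 + (-3/y - ((-2 + (1/5)*4 + 6/5) + 0))/9 = -9 + (-3/y - ((-2 + 4/5 + 6/5) + 0))/9 = -9 + (-3/y - (0 + 0))/9 = -9 + (-3/y - 1*0)/9 = -9 + (-3/y + 0)/9 = -9 + (-3/y)/9 = -9 - 1/(3*y))
z(2, F(-1))**2*l(9) - 27 = (-4)**2*(-9 - 1/3/9) - 27 = 16*(-9 - 1/3*1/9) - 27 = 16*(-9 - 1/27) - 27 = 16*(-244/27) - 27 = -3904/27 - 27 = -4633/27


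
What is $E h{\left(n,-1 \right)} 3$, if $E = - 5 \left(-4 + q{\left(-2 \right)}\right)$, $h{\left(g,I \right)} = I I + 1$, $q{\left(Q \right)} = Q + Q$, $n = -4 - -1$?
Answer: $240$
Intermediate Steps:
$n = -3$ ($n = -4 + 1 = -3$)
$q{\left(Q \right)} = 2 Q$
$h{\left(g,I \right)} = 1 + I^{2}$ ($h{\left(g,I \right)} = I^{2} + 1 = 1 + I^{2}$)
$E = 40$ ($E = - 5 \left(-4 + 2 \left(-2\right)\right) = - 5 \left(-4 - 4\right) = \left(-5\right) \left(-8\right) = 40$)
$E h{\left(n,-1 \right)} 3 = 40 \left(1 + \left(-1\right)^{2}\right) 3 = 40 \left(1 + 1\right) 3 = 40 \cdot 2 \cdot 3 = 80 \cdot 3 = 240$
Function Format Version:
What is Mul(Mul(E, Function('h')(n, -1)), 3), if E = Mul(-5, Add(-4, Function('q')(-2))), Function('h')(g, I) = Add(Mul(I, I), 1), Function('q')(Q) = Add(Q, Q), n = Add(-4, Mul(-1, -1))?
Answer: 240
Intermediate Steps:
n = -3 (n = Add(-4, 1) = -3)
Function('q')(Q) = Mul(2, Q)
Function('h')(g, I) = Add(1, Pow(I, 2)) (Function('h')(g, I) = Add(Pow(I, 2), 1) = Add(1, Pow(I, 2)))
E = 40 (E = Mul(-5, Add(-4, Mul(2, -2))) = Mul(-5, Add(-4, -4)) = Mul(-5, -8) = 40)
Mul(Mul(E, Function('h')(n, -1)), 3) = Mul(Mul(40, Add(1, Pow(-1, 2))), 3) = Mul(Mul(40, Add(1, 1)), 3) = Mul(Mul(40, 2), 3) = Mul(80, 3) = 240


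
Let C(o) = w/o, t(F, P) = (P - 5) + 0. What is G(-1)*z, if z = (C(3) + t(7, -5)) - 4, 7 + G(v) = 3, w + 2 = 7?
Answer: 148/3 ≈ 49.333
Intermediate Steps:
w = 5 (w = -2 + 7 = 5)
t(F, P) = -5 + P (t(F, P) = (-5 + P) + 0 = -5 + P)
C(o) = 5/o
G(v) = -4 (G(v) = -7 + 3 = -4)
z = -37/3 (z = (5/3 + (-5 - 5)) - 4 = (5*(⅓) - 10) - 4 = (5/3 - 10) - 4 = -25/3 - 4 = -37/3 ≈ -12.333)
G(-1)*z = -4*(-37/3) = 148/3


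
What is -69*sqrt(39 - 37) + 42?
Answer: 42 - 69*sqrt(2) ≈ -55.581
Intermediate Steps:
-69*sqrt(39 - 37) + 42 = -69*sqrt(2) + 42 = 42 - 69*sqrt(2)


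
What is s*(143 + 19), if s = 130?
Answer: 21060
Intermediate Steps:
s*(143 + 19) = 130*(143 + 19) = 130*162 = 21060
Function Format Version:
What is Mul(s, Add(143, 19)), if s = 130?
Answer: 21060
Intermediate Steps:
Mul(s, Add(143, 19)) = Mul(130, Add(143, 19)) = Mul(130, 162) = 21060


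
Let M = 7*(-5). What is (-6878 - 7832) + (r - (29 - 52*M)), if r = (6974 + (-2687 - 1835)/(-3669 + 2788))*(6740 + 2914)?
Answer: 59344150385/881 ≈ 6.7360e+7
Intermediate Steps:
M = -35
r = 59358738864/881 (r = (6974 - 4522/(-881))*9654 = (6974 - 4522*(-1/881))*9654 = (6974 + 4522/881)*9654 = (6148616/881)*9654 = 59358738864/881 ≈ 6.7377e+7)
(-6878 - 7832) + (r - (29 - 52*M)) = (-6878 - 7832) + (59358738864/881 - (29 - 52*(-35))) = -14710 + (59358738864/881 - (29 + 1820)) = -14710 + (59358738864/881 - 1*1849) = -14710 + (59358738864/881 - 1849) = -14710 + 59357109895/881 = 59344150385/881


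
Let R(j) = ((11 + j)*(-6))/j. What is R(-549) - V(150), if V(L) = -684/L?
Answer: -6038/4575 ≈ -1.3198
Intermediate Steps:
R(j) = (-66 - 6*j)/j
R(-549) - V(150) = (-6 - 66/(-549)) - (-684)/150 = (-6 - 66*(-1/549)) - (-684)/150 = (-6 + 22/183) - 1*(-114/25) = -1076/183 + 114/25 = -6038/4575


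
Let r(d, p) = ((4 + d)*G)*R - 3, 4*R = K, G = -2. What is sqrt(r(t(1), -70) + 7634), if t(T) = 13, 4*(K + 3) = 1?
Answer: sqrt(122470)/4 ≈ 87.489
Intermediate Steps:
K = -11/4 (K = -3 + (1/4)*1 = -3 + 1/4 = -11/4 ≈ -2.7500)
R = -11/16 (R = (1/4)*(-11/4) = -11/16 ≈ -0.68750)
r(d, p) = 5/2 + 11*d/8 (r(d, p) = ((4 + d)*(-2))*(-11/16) - 3 = (-8 - 2*d)*(-11/16) - 3 = (11/2 + 11*d/8) - 3 = 5/2 + 11*d/8)
sqrt(r(t(1), -70) + 7634) = sqrt((5/2 + (11/8)*13) + 7634) = sqrt((5/2 + 143/8) + 7634) = sqrt(163/8 + 7634) = sqrt(61235/8) = sqrt(122470)/4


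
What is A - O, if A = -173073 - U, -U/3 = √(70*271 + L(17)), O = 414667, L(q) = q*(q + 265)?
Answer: -587740 + 6*√5941 ≈ -5.8728e+5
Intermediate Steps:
L(q) = q*(265 + q)
U = -6*√5941 (U = -3*√(70*271 + 17*(265 + 17)) = -3*√(18970 + 17*282) = -3*√(18970 + 4794) = -6*√5941 ≈ -462.47)
A = -173073 + 6*√5941 (A = -173073 - (-6)*√5941 = -173073 + 6*√5941 ≈ -1.7261e+5)
A - O = (-173073 + 6*√5941) - 1*414667 = (-173073 + 6*√5941) - 414667 = -587740 + 6*√5941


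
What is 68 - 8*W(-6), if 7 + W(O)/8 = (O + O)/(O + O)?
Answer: 452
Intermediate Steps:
W(O) = -48 (W(O) = -56 + 8*((O + O)/(O + O)) = -56 + 8*((2*O)/((2*O))) = -56 + 8*((2*O)*(1/(2*O))) = -56 + 8*1 = -56 + 8 = -48)
68 - 8*W(-6) = 68 - 8*(-48) = 68 + 384 = 452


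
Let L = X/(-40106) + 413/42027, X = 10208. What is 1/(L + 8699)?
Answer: 76615221/666457059850 ≈ 0.00011496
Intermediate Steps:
L = -18747629/76615221 (L = 10208/(-40106) + 413/42027 = 10208*(-1/40106) + 413*(1/42027) = -464/1823 + 413/42027 = -18747629/76615221 ≈ -0.24470)
1/(L + 8699) = 1/(-18747629/76615221 + 8699) = 1/(666457059850/76615221) = 76615221/666457059850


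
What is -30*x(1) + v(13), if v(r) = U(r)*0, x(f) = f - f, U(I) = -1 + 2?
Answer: 0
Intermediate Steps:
U(I) = 1
x(f) = 0
v(r) = 0 (v(r) = 1*0 = 0)
-30*x(1) + v(13) = -30*0 + 0 = 0 + 0 = 0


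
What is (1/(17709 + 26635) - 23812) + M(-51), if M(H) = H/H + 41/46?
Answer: -1055835459/44344 ≈ -23810.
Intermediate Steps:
M(H) = 87/46 (M(H) = 1 + 41*(1/46) = 1 + 41/46 = 87/46)
(1/(17709 + 26635) - 23812) + M(-51) = (1/(17709 + 26635) - 23812) + 87/46 = (1/44344 - 23812) + 87/46 = -1055919327/44344 + 87/46 = -1055835459/44344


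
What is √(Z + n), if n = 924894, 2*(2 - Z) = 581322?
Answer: √634235 ≈ 796.39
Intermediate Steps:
Z = -290659 (Z = 2 - ½*581322 = 2 - 290661 = -290659)
√(Z + n) = √(-290659 + 924894) = √634235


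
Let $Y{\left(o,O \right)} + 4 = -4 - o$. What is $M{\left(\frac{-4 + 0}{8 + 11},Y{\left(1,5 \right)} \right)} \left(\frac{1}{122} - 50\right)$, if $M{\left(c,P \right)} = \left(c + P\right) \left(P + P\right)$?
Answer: $- \frac{505575}{61} \approx -8288.1$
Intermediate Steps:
$Y{\left(o,O \right)} = -8 - o$ ($Y{\left(o,O \right)} = -4 - \left(4 + o\right) = -8 - o$)
$M{\left(c,P \right)} = 2 P \left(P + c\right)$ ($M{\left(c,P \right)} = \left(P + c\right) 2 P = 2 P \left(P + c\right)$)
$M{\left(\frac{-4 + 0}{8 + 11},Y{\left(1,5 \right)} \right)} \left(\frac{1}{122} - 50\right) = 2 \left(-8 - 1\right) \left(\left(-8 - 1\right) + \frac{-4 + 0}{8 + 11}\right) \left(\frac{1}{122} - 50\right) = 2 \left(-8 - 1\right) \left(\left(-8 - 1\right) - \frac{4}{19}\right) \left(\frac{1}{122} - 50\right) = 2 \left(-9\right) \left(-9 - \frac{4}{19}\right) \left(- \frac{6099}{122}\right) = 2 \left(-9\right) \left(- \frac{175}{19}\right) \left(- \frac{6099}{122}\right) = \frac{3150}{19} \left(- \frac{6099}{122}\right) = - \frac{505575}{61}$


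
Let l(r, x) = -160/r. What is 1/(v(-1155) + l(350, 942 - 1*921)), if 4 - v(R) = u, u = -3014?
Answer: 35/105614 ≈ 0.00033140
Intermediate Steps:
v(R) = 3018 (v(R) = 4 - 1*(-3014) = 4 + 3014 = 3018)
1/(v(-1155) + l(350, 942 - 1*921)) = 1/(3018 - 160/350) = 1/(3018 - 160*1/350) = 1/(3018 - 16/35) = 1/(105614/35) = 35/105614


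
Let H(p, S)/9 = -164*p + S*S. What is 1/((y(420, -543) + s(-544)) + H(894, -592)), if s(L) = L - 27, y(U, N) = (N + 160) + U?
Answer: 1/1834098 ≈ 5.4523e-7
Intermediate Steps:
y(U, N) = 160 + N + U (y(U, N) = (160 + N) + U = 160 + N + U)
H(p, S) = -1476*p + 9*S² (H(p, S) = 9*(-164*p + S*S) = 9*(-164*p + S²) = 9*(S² - 164*p) = -1476*p + 9*S²)
s(L) = -27 + L
1/((y(420, -543) + s(-544)) + H(894, -592)) = 1/(((160 - 543 + 420) + (-27 - 544)) + (-1476*894 + 9*(-592)²)) = 1/((37 - 571) + (-1319544 + 9*350464)) = 1/(-534 + (-1319544 + 3154176)) = 1/(-534 + 1834632) = 1/1834098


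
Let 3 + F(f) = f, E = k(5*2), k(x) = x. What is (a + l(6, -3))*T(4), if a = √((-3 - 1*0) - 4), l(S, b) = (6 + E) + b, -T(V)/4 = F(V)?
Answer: -52 - 4*I*√7 ≈ -52.0 - 10.583*I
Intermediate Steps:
E = 10 (E = 5*2 = 10)
F(f) = -3 + f
T(V) = 12 - 4*V (T(V) = -4*(-3 + V) = 12 - 4*V)
l(S, b) = 16 + b (l(S, b) = (6 + 10) + b = 16 + b)
a = I*√7 (a = √((-3 + 0) - 4) = √(-3 - 4) = √(-7) = I*√7 ≈ 2.6458*I)
(a + l(6, -3))*T(4) = (I*√7 + (16 - 3))*(12 - 4*4) = (I*√7 + 13)*(12 - 16) = (13 + I*√7)*(-4) = -52 - 4*I*√7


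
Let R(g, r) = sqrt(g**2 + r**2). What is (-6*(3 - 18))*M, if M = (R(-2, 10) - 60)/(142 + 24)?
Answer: -2700/83 + 90*sqrt(26)/83 ≈ -27.001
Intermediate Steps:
M = -30/83 + sqrt(26)/83 (M = (sqrt((-2)**2 + 10**2) - 60)/(142 + 24) = (sqrt(4 + 100) - 60)/166 = (sqrt(104) - 60)*(1/166) = (2*sqrt(26) - 60)*(1/166) = (-60 + 2*sqrt(26))*(1/166) = -30/83 + sqrt(26)/83 ≈ -0.30001)
(-6*(3 - 18))*M = (-6*(3 - 18))*(-30/83 + sqrt(26)/83) = (-6*(-15))*(-30/83 + sqrt(26)/83) = 90*(-30/83 + sqrt(26)/83) = -2700/83 + 90*sqrt(26)/83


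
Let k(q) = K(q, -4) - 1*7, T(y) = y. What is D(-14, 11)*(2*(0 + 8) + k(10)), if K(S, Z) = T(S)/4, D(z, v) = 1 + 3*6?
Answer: 437/2 ≈ 218.50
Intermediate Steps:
D(z, v) = 19 (D(z, v) = 1 + 18 = 19)
K(S, Z) = S/4
k(q) = -7 + q/4 (k(q) = q/4 - 1*7 = q/4 - 7 = -7 + q/4)
D(-14, 11)*(2*(0 + 8) + k(10)) = 19*(2*(0 + 8) + (-7 + (¼)*10)) = 19*(2*8 + (-7 + 5/2)) = 19*(16 - 9/2) = 19*(23/2) = 437/2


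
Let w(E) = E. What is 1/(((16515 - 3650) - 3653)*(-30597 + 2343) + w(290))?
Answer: -1/260275558 ≈ -3.8421e-9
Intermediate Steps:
1/(((16515 - 3650) - 3653)*(-30597 + 2343) + w(290)) = 1/(((16515 - 3650) - 3653)*(-30597 + 2343) + 290) = 1/((12865 - 3653)*(-28254) + 290) = 1/(9212*(-28254) + 290) = 1/(-260275848 + 290) = 1/(-260275558) = -1/260275558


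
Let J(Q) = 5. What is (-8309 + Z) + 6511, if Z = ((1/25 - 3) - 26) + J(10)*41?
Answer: -40549/25 ≈ -1622.0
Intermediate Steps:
Z = 4401/25 (Z = ((1/25 - 3) - 26) + 5*41 = ((1/25 - 3) - 26) + 205 = (-74/25 - 26) + 205 = -724/25 + 205 = 4401/25 ≈ 176.04)
(-8309 + Z) + 6511 = (-8309 + 4401/25) + 6511 = -203324/25 + 6511 = -40549/25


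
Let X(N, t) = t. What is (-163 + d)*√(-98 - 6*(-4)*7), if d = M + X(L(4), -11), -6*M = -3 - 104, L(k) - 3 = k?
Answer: -937*√70/6 ≈ -1306.6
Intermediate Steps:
L(k) = 3 + k
M = 107/6 (M = -(-3 - 104)/6 = -⅙*(-107) = 107/6 ≈ 17.833)
d = 41/6 (d = 107/6 - 11 = 41/6 ≈ 6.8333)
(-163 + d)*√(-98 - 6*(-4)*7) = (-163 + 41/6)*√(-98 - 6*(-4)*7) = -937*√(-98 + 24*7)/6 = -937*√(-98 + 168)/6 = -937*√70/6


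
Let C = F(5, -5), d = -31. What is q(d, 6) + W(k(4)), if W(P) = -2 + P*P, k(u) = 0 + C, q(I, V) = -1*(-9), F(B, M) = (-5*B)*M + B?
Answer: 16907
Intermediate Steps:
F(B, M) = B - 5*B*M (F(B, M) = -5*B*M + B = B - 5*B*M)
C = 130 (C = 5*(1 - 5*(-5)) = 5*(1 + 25) = 5*26 = 130)
q(I, V) = 9
k(u) = 130 (k(u) = 0 + 130 = 130)
W(P) = -2 + P**2
q(d, 6) + W(k(4)) = 9 + (-2 + 130**2) = 9 + (-2 + 16900) = 9 + 16898 = 16907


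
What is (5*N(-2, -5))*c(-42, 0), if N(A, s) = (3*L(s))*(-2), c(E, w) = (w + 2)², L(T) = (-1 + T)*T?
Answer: -3600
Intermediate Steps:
L(T) = T*(-1 + T)
c(E, w) = (2 + w)²
N(A, s) = -6*s*(-1 + s) (N(A, s) = (3*(s*(-1 + s)))*(-2) = (3*s*(-1 + s))*(-2) = -6*s*(-1 + s))
(5*N(-2, -5))*c(-42, 0) = (5*(6*(-5)*(1 - 1*(-5))))*(2 + 0)² = (5*(6*(-5)*(1 + 5)))*2² = (5*(6*(-5)*6))*4 = (5*(-180))*4 = -900*4 = -3600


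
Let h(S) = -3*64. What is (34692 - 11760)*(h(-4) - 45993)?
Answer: -1059114420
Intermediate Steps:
h(S) = -192
(34692 - 11760)*(h(-4) - 45993) = (34692 - 11760)*(-192 - 45993) = 22932*(-46185) = -1059114420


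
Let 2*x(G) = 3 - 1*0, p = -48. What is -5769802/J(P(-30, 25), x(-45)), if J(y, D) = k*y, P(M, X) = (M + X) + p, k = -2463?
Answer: -5769802/130539 ≈ -44.200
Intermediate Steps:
P(M, X) = -48 + M + X (P(M, X) = (M + X) - 48 = -48 + M + X)
x(G) = 3/2 (x(G) = (3 - 1*0)/2 = (3 + 0)/2 = (½)*3 = 3/2)
J(y, D) = -2463*y
-5769802/J(P(-30, 25), x(-45)) = -5769802*(-1/(2463*(-48 - 30 + 25))) = -5769802/((-2463*(-53))) = -5769802/130539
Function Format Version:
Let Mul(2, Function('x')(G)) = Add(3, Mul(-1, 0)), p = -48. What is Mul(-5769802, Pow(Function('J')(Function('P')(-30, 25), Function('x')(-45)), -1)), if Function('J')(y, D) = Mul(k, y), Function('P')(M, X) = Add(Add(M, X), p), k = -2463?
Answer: Rational(-5769802, 130539) ≈ -44.200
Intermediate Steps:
Function('P')(M, X) = Add(-48, M, X) (Function('P')(M, X) = Add(Add(M, X), -48) = Add(-48, M, X))
Function('x')(G) = Rational(3, 2) (Function('x')(G) = Mul(Rational(1, 2), Add(3, Mul(-1, 0))) = Mul(Rational(1, 2), Add(3, 0)) = Mul(Rational(1, 2), 3) = Rational(3, 2))
Function('J')(y, D) = Mul(-2463, y)
Mul(-5769802, Pow(Function('J')(Function('P')(-30, 25), Function('x')(-45)), -1)) = Mul(-5769802, Pow(Mul(-2463, Add(-48, -30, 25)), -1)) = Mul(-5769802, Pow(Mul(-2463, -53), -1)) = Mul(-5769802, Pow(130539, -1)) = Mul(-5769802, Rational(1, 130539)) = Rational(-5769802, 130539)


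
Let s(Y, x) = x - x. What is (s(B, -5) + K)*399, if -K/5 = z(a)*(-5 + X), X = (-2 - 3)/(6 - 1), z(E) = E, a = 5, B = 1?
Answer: 59850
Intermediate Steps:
s(Y, x) = 0
X = -1 (X = -5/5 = -5*1/5 = -1)
K = 150 (K = -25*(-5 - 1) = -25*(-6) = -5*(-30) = 150)
(s(B, -5) + K)*399 = (0 + 150)*399 = 150*399 = 59850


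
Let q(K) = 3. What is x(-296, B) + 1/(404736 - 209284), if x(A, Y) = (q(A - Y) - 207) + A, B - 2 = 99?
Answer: -97725999/195452 ≈ -500.00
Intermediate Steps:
B = 101 (B = 2 + 99 = 101)
x(A, Y) = -204 + A (x(A, Y) = (3 - 207) + A = -204 + A)
x(-296, B) + 1/(404736 - 209284) = (-204 - 296) + 1/(404736 - 209284) = -500 + 1/195452 = -97725999/195452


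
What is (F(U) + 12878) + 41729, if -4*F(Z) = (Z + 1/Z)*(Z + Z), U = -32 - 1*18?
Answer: 106713/2 ≈ 53357.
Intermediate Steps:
U = -50 (U = -32 - 18 = -50)
F(Z) = -Z*(Z + 1/Z)/2 (F(Z) = -(Z + 1/Z)*(Z + Z)/4 = -(Z + 1/Z)*2*Z/4 = -Z*(Z + 1/Z)/2)
(F(U) + 12878) + 41729 = ((-1/2 - 1/2*(-50)**2) + 12878) + 41729 = ((-1/2 - 1/2*2500) + 12878) + 41729 = ((-1/2 - 1250) + 12878) + 41729 = (-2501/2 + 12878) + 41729 = 23255/2 + 41729 = 106713/2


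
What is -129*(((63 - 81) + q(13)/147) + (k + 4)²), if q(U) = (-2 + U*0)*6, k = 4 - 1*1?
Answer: -195435/49 ≈ -3988.5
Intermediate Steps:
k = 3 (k = 4 - 1 = 3)
q(U) = -12 (q(U) = (-2 + 0)*6 = -2*6 = -12)
-129*(((63 - 81) + q(13)/147) + (k + 4)²) = -129*(((63 - 81) - 12/147) + (3 + 4)²) = -129*((-18 - 12*1/147) + 7²) = -129*((-18 - 4/49) + 49) = -129*(-886/49 + 49) = -129*1515/49 = -195435/49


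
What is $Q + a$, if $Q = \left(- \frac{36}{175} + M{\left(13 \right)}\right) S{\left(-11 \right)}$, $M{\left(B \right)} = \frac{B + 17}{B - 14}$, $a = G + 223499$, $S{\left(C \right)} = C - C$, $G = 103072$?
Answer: $326571$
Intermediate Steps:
$S{\left(C \right)} = 0$
$a = 326571$ ($a = 103072 + 223499 = 326571$)
$M{\left(B \right)} = \frac{17 + B}{-14 + B}$
$Q = 0$ ($Q = \left(- \frac{36}{175} + \frac{17 + 13}{-14 + 13}\right) 0 = \left(\left(-36\right) \frac{1}{175} + \frac{1}{-1} \cdot 30\right) 0 = \left(- \frac{36}{175} - 30\right) 0 = \left(- \frac{5286}{175}\right) 0 = 0$)
$Q + a = 0 + 326571 = 326571$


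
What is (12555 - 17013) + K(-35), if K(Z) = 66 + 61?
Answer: -4331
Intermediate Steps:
K(Z) = 127
(12555 - 17013) + K(-35) = (12555 - 17013) + 127 = -4458 + 127 = -4331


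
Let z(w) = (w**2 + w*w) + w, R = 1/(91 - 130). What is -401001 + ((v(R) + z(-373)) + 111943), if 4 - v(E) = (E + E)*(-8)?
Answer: -435607/39 ≈ -11169.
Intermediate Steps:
R = -1/39 (R = 1/(-39) = -1/39 ≈ -0.025641)
v(E) = 4 + 16*E (v(E) = 4 - (E + E)*(-8) = 4 - 2*E*(-8) = 4 - (-16)*E = 4 + 16*E)
z(w) = w + 2*w**2 (z(w) = (w**2 + w**2) + w = 2*w**2 + w = w + 2*w**2)
-401001 + ((v(R) + z(-373)) + 111943) = -401001 + (((4 + 16*(-1/39)) - 373*(1 + 2*(-373))) + 111943) = -401001 + (((4 - 16/39) - 373*(1 - 746)) + 111943) = -401001 + ((140/39 - 373*(-745)) + 111943) = -401001 + ((140/39 + 277885) + 111943) = -401001 + (10837655/39 + 111943) = -401001 + 15203432/39 = -435607/39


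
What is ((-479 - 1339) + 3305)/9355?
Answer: 1487/9355 ≈ 0.15895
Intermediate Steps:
((-479 - 1339) + 3305)/9355 = (-1818 + 3305)*(1/9355) = 1487*(1/9355) = 1487/9355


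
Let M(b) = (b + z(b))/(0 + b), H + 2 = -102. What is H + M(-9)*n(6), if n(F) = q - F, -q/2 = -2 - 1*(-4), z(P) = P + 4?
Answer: -1076/9 ≈ -119.56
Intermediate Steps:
z(P) = 4 + P
H = -104 (H = -2 - 102 = -104)
M(b) = (4 + 2*b)/b (M(b) = (b + (4 + b))/(0 + b) = (4 + 2*b)/b)
q = -4 (q = -2*(-2 - 1*(-4)) = -2*(-2 + 4) = -2*2 = -4)
n(F) = -4 - F
H + M(-9)*n(6) = -104 + (2 + 4/(-9))*(-4 - 1*6) = -104 + (2 + 4*(-1/9))*(-4 - 6) = -104 + (2 - 4/9)*(-10) = -104 + (14/9)*(-10) = -104 - 140/9 = -1076/9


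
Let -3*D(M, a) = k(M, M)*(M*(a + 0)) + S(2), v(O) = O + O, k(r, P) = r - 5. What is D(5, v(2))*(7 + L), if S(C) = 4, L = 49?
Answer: -224/3 ≈ -74.667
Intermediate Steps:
k(r, P) = -5 + r
v(O) = 2*O
D(M, a) = -4/3 - M*a*(-5 + M)/3 (D(M, a) = -((-5 + M)*(M*(a + 0)) + 4)/3 = -((-5 + M)*(M*a) + 4)/3 = -(M*a*(-5 + M) + 4)/3 = -(4 + M*a*(-5 + M))/3 = -4/3 - M*a*(-5 + M)/3)
D(5, v(2))*(7 + L) = (-4/3 - 1/3*5*2*2*(-5 + 5))*(7 + 49) = (-4/3 - 1/3*5*4*0)*56 = (-4/3 + 0)*56 = -4/3*56 = -224/3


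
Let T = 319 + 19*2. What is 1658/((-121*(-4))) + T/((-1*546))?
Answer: 4360/1573 ≈ 2.7718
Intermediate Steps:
T = 357 (T = 319 + 38 = 357)
1658/((-121*(-4))) + T/((-1*546)) = 1658/((-121*(-4))) + 357/((-1*546)) = 1658/484 + 357/(-546) = 1658*(1/484) + 357*(-1/546) = 829/242 - 17/26 = 4360/1573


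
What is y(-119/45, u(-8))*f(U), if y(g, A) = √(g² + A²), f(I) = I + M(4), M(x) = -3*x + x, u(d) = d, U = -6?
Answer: -14*√143761/45 ≈ -117.96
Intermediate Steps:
M(x) = -2*x
f(I) = -8 + I (f(I) = I - 2*4 = I - 8 = -8 + I)
y(g, A) = √(A² + g²)
y(-119/45, u(-8))*f(U) = √((-8)² + (-119/45)²)*(-8 - 6) = √(64 + (-119*1/45)²)*(-14) = √(64 + (-119/45)²)*(-14) = √(64 + 14161/2025)*(-14) = √(143761/2025)*(-14) = (√143761/45)*(-14) = -14*√143761/45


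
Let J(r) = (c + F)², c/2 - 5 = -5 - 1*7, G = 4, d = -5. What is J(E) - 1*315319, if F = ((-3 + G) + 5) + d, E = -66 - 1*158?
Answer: -315150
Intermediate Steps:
E = -224 (E = -66 - 158 = -224)
c = -14 (c = 10 + 2*(-5 - 1*7) = 10 + 2*(-5 - 7) = 10 + 2*(-12) = 10 - 24 = -14)
F = 1 (F = ((-3 + 4) + 5) - 5 = (1 + 5) - 5 = 6 - 5 = 1)
J(r) = 169 (J(r) = (-14 + 1)² = (-13)² = 169)
J(E) - 1*315319 = 169 - 1*315319 = 169 - 315319 = -315150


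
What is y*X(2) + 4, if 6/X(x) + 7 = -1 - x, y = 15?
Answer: -5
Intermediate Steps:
X(x) = 6/(-8 - x) (X(x) = 6/(-7 + (-1 - x)) = 6/(-8 - x))
y*X(2) + 4 = 15*(-6/(8 + 2)) + 4 = 15*(-6/10) + 4 = 15*(-6*⅒) + 4 = 15*(-⅗) + 4 = -9 + 4 = -5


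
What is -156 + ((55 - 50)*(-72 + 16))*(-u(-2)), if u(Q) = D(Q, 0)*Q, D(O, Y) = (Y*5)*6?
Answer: -156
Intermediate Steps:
D(O, Y) = 30*Y (D(O, Y) = (5*Y)*6 = 30*Y)
u(Q) = 0 (u(Q) = (30*0)*Q = 0*Q = 0)
-156 + ((55 - 50)*(-72 + 16))*(-u(-2)) = -156 + ((55 - 50)*(-72 + 16))*(-1*0) = -156 + (5*(-56))*0 = -156 - 280*0 = -156 + 0 = -156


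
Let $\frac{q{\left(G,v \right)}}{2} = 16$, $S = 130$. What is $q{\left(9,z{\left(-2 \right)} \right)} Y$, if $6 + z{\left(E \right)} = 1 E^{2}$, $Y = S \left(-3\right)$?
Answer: $-12480$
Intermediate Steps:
$Y = -390$ ($Y = 130 \left(-3\right) = -390$)
$z{\left(E \right)} = -6 + E^{2}$ ($z{\left(E \right)} = -6 + 1 E^{2} = -6 + E^{2}$)
$q{\left(G,v \right)} = 32$ ($q{\left(G,v \right)} = 2 \cdot 16 = 32$)
$q{\left(9,z{\left(-2 \right)} \right)} Y = 32 \left(-390\right) = -12480$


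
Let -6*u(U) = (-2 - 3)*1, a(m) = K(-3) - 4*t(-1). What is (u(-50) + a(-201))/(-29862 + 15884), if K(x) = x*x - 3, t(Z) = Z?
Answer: -65/83868 ≈ -0.00077503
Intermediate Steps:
K(x) = -3 + x² (K(x) = x² - 3 = -3 + x²)
a(m) = 10 (a(m) = (-3 + (-3)²) - 4*(-1) = (-3 + 9) + 4 = 6 + 4 = 10)
u(U) = ⅚ (u(U) = -(-2 - 3)/6 = -(-5)/6 = -⅙*(-5) = ⅚)
(u(-50) + a(-201))/(-29862 + 15884) = (⅚ + 10)/(-29862 + 15884) = (65/6)/(-13978) = (65/6)*(-1/13978) = -65/83868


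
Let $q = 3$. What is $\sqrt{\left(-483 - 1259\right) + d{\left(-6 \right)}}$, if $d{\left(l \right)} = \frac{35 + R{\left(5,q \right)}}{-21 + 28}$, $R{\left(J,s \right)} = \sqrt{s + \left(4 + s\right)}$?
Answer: $\frac{\sqrt{-85113 + 7 \sqrt{10}}}{7} \approx 41.672 i$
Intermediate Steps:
$R{\left(J,s \right)} = \sqrt{4 + 2 s}$
$d{\left(l \right)} = 5 + \frac{\sqrt{10}}{7}$ ($d{\left(l \right)} = \frac{35 + \sqrt{4 + 2 \cdot 3}}{-21 + 28} = \frac{35 + \sqrt{4 + 6}}{7} = \left(35 + \sqrt{10}\right) \frac{1}{7} = 5 + \frac{\sqrt{10}}{7}$)
$\sqrt{\left(-483 - 1259\right) + d{\left(-6 \right)}} = \sqrt{\left(-483 - 1259\right) + \left(5 + \frac{\sqrt{10}}{7}\right)} = \sqrt{-1742 + \left(5 + \frac{\sqrt{10}}{7}\right)} = \sqrt{-1737 + \frac{\sqrt{10}}{7}}$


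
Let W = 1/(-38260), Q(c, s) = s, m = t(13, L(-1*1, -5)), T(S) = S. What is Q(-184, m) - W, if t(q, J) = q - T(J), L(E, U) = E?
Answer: 535641/38260 ≈ 14.000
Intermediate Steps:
t(q, J) = q - J
m = 14 (m = 13 - (-1) = 13 - 1*(-1) = 13 + 1 = 14)
W = -1/38260 ≈ -2.6137e-5
Q(-184, m) - W = 14 - 1*(-1/38260) = 14 + 1/38260 = 535641/38260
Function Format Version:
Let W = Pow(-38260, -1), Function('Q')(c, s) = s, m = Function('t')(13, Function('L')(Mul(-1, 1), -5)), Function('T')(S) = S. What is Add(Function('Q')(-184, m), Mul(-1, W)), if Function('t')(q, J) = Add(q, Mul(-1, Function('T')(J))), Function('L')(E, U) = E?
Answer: Rational(535641, 38260) ≈ 14.000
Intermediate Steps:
Function('t')(q, J) = Add(q, Mul(-1, J))
m = 14 (m = Add(13, Mul(-1, Mul(-1, 1))) = Add(13, Mul(-1, -1)) = Add(13, 1) = 14)
W = Rational(-1, 38260) ≈ -2.6137e-5
Add(Function('Q')(-184, m), Mul(-1, W)) = Add(14, Mul(-1, Rational(-1, 38260))) = Add(14, Rational(1, 38260)) = Rational(535641, 38260)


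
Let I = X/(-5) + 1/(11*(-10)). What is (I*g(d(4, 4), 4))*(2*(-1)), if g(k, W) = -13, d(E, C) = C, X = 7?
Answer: -403/11 ≈ -36.636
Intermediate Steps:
I = -31/22 (I = 7/(-5) + 1/(11*(-10)) = 7*(-⅕) + (1/11)*(-⅒) = -7/5 - 1/110 = -31/22 ≈ -1.4091)
(I*g(d(4, 4), 4))*(2*(-1)) = (-31/22*(-13))*(2*(-1)) = (403/22)*(-2) = -403/11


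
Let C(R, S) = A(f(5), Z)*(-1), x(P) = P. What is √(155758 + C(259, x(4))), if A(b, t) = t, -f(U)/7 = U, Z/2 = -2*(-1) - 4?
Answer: √155762 ≈ 394.67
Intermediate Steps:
Z = -4 (Z = 2*(-2*(-1) - 4) = 2*(2 - 4) = 2*(-2) = -4)
f(U) = -7*U
C(R, S) = 4 (C(R, S) = -4*(-1) = 4)
√(155758 + C(259, x(4))) = √(155758 + 4) = √155762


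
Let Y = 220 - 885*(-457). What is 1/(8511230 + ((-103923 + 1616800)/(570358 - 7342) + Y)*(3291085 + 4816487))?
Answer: 46918/153932371024232367 ≈ 3.0480e-13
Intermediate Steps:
Y = 404665 (Y = 220 + 404445 = 404665)
1/(8511230 + ((-103923 + 1616800)/(570358 - 7342) + Y)*(3291085 + 4816487)) = 1/(8511230 + ((-103923 + 1616800)/(570358 - 7342) + 404665)*(3291085 + 4816487)) = 1/(8511230 + (1512877/563016 + 404665)*8107572) = 1/(8511230 + (227834382517/563016)*8107572) = 1/(8511230 + 153931971694343227/46918) = 1/(153932371024232367/46918) = 46918/153932371024232367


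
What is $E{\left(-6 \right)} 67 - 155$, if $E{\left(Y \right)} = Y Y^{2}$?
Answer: $-14627$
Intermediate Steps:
$E{\left(Y \right)} = Y^{3}$
$E{\left(-6 \right)} 67 - 155 = \left(-6\right)^{3} \cdot 67 - 155 = \left(-216\right) 67 - 155 = -14472 - 155 = -14627$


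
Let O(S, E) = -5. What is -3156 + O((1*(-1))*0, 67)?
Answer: -3161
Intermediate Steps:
-3156 + O((1*(-1))*0, 67) = -3156 - 5 = -3161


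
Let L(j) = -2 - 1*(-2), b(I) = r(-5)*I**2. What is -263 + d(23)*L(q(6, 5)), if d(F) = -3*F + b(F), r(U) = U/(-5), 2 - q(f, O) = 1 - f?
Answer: -263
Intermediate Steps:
q(f, O) = 1 + f (q(f, O) = 2 - (1 - f) = 2 + (-1 + f) = 1 + f)
r(U) = -U/5 (r(U) = U*(-1/5) = -U/5)
b(I) = I**2 (b(I) = (-1/5*(-5))*I**2 = 1*I**2 = I**2)
L(j) = 0 (L(j) = -2 + 2 = 0)
d(F) = F**2 - 3*F (d(F) = -3*F + F**2 = F**2 - 3*F)
-263 + d(23)*L(q(6, 5)) = -263 + (23*(-3 + 23))*0 = -263 + (23*20)*0 = -263 + 460*0 = -263 + 0 = -263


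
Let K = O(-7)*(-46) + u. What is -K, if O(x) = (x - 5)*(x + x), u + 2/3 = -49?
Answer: 23333/3 ≈ 7777.7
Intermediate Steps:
u = -149/3 (u = -⅔ - 49 = -149/3 ≈ -49.667)
O(x) = 2*x*(-5 + x) (O(x) = (-5 + x)*(2*x) = 2*x*(-5 + x))
K = -23333/3 (K = (2*(-7)*(-5 - 7))*(-46) - 149/3 = (2*(-7)*(-12))*(-46) - 149/3 = 168*(-46) - 149/3 = -7728 - 149/3 = -23333/3 ≈ -7777.7)
-K = -1*(-23333/3) = 23333/3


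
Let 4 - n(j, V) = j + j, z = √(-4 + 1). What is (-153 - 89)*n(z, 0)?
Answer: -968 + 484*I*√3 ≈ -968.0 + 838.31*I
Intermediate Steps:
z = I*√3 (z = √(-3) = I*√3 ≈ 1.732*I)
n(j, V) = 4 - 2*j (n(j, V) = 4 - (j + j) = 4 - 2*j)
(-153 - 89)*n(z, 0) = (-153 - 89)*(4 - 2*I*√3) = -242*(4 - 2*I*√3) = -968 + 484*I*√3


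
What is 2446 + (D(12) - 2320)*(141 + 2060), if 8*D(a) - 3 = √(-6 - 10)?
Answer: -40824389/8 + 2201*I/2 ≈ -5.103e+6 + 1100.5*I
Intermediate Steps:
D(a) = 3/8 + I/2 (D(a) = 3/8 + √(-6 - 10)/8 = 3/8 + √(-16)/8 = 3/8 + (4*I)/8 = 3/8 + I/2)
2446 + (D(12) - 2320)*(141 + 2060) = 2446 + ((3/8 + I/2) - 2320)*(141 + 2060) = 2446 + (-18557/8 + I/2)*2201 = 2446 + (-40843957/8 + 2201*I/2) = -40824389/8 + 2201*I/2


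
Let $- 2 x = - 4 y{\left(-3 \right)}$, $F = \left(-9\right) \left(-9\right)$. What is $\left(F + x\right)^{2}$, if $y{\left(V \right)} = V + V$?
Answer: $4761$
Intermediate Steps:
$y{\left(V \right)} = 2 V$
$F = 81$
$x = -12$ ($x = - \frac{\left(-4\right) 2 \left(-3\right)}{2} = - \frac{\left(-4\right) \left(-6\right)}{2} = \left(- \frac{1}{2}\right) 24 = -12$)
$\left(F + x\right)^{2} = \left(81 - 12\right)^{2} = 69^{2} = 4761$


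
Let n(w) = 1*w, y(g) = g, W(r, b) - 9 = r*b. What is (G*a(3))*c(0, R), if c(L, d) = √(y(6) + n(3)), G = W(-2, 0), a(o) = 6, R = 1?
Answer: 162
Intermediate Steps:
W(r, b) = 9 + b*r (W(r, b) = 9 + r*b = 9 + b*r)
n(w) = w
G = 9 (G = 9 + 0*(-2) = 9 + 0 = 9)
c(L, d) = 3 (c(L, d) = √(6 + 3) = √9 = 3)
(G*a(3))*c(0, R) = (9*6)*3 = 54*3 = 162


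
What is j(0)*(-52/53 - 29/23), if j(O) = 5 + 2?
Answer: -19131/1219 ≈ -15.694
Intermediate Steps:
j(O) = 7
j(0)*(-52/53 - 29/23) = 7*(-52/53 - 29/23) = 7*(-2733/1219) = -19131/1219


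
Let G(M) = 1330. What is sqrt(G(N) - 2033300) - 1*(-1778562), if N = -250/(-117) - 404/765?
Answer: 1778562 + I*sqrt(2031970) ≈ 1.7786e+6 + 1425.5*I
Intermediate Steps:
N = 15998/9945 (N = -250*(-1/117) - 404*1/765 = 250/117 - 404/765 = 15998/9945 ≈ 1.6086)
sqrt(G(N) - 2033300) - 1*(-1778562) = sqrt(1330 - 2033300) - 1*(-1778562) = sqrt(-2031970) + 1778562 = I*sqrt(2031970) + 1778562 = 1778562 + I*sqrt(2031970)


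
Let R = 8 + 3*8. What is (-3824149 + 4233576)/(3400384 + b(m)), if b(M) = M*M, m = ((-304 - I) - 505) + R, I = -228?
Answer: 409427/3701785 ≈ 0.11060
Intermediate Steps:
R = 32 (R = 8 + 24 = 32)
m = -549 (m = ((-304 - 1*(-228)) - 505) + 32 = ((-304 + 228) - 505) + 32 = (-76 - 505) + 32 = -581 + 32 = -549)
b(M) = M²
(-3824149 + 4233576)/(3400384 + b(m)) = (-3824149 + 4233576)/(3400384 + (-549)²) = 409427/(3400384 + 301401) = 409427/3701785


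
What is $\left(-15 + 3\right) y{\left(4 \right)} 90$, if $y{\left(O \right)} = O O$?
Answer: $-17280$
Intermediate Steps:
$y{\left(O \right)} = O^{2}$
$\left(-15 + 3\right) y{\left(4 \right)} 90 = \left(-15 + 3\right) 4^{2} \cdot 90 = \left(-12\right) 16 \cdot 90 = \left(-192\right) 90 = -17280$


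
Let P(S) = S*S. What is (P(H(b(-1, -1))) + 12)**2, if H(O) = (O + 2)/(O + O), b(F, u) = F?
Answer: 2401/16 ≈ 150.06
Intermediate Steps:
H(O) = (2 + O)/(2*O) (H(O) = (2 + O)/((2*O)) = (2 + O)*(1/(2*O)) = (2 + O)/(2*O))
P(S) = S**2
(P(H(b(-1, -1))) + 12)**2 = (((1/2)*(2 - 1)/(-1))**2 + 12)**2 = (((1/2)*(-1)*1)**2 + 12)**2 = ((-1/2)**2 + 12)**2 = (1/4 + 12)**2 = (49/4)**2 = 2401/16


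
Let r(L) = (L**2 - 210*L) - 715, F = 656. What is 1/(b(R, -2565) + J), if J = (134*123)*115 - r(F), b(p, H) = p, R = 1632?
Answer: 1/1605201 ≈ 6.2297e-7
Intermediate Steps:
r(L) = -715 + L**2 - 210*L
J = 1603569 (J = (134*123)*115 - (-715 + 656**2 - 210*656) = 16482*115 - (-715 + 430336 - 137760) = 1895430 - 1*291861 = 1895430 - 291861 = 1603569)
1/(b(R, -2565) + J) = 1/(1632 + 1603569) = 1/1605201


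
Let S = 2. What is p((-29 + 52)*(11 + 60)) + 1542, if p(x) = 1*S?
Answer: 1544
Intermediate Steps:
p(x) = 2 (p(x) = 1*2 = 2)
p((-29 + 52)*(11 + 60)) + 1542 = 2 + 1542 = 1544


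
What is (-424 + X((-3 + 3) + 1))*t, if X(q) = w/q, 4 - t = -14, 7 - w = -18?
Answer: -7182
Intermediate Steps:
w = 25 (w = 7 - 1*(-18) = 7 + 18 = 25)
t = 18 (t = 4 - 1*(-14) = 4 + 14 = 18)
X(q) = 25/q
(-424 + X((-3 + 3) + 1))*t = (-424 + 25/((-3 + 3) + 1))*18 = (-424 + 25/(0 + 1))*18 = (-424 + 25/1)*18 = (-424 + 25*1)*18 = (-424 + 25)*18 = -399*18 = -7182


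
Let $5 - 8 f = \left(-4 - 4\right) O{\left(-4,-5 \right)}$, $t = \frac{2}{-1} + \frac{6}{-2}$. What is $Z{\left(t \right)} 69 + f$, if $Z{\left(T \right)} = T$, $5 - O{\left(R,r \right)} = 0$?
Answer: $- \frac{2715}{8} \approx -339.38$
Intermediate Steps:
$O{\left(R,r \right)} = 5$ ($O{\left(R,r \right)} = 5 - 0 = 5 + 0 = 5$)
$t = -5$ ($t = 2 \left(-1\right) + 6 \left(- \frac{1}{2}\right) = -2 - 3 = -5$)
$f = \frac{45}{8}$ ($f = \frac{5}{8} - \frac{\left(-4 - 4\right) 5}{8} = \frac{5}{8} - \frac{\left(-8\right) 5}{8} = \frac{5}{8} - -5 = \frac{5}{8} + 5 = \frac{45}{8} \approx 5.625$)
$Z{\left(t \right)} 69 + f = \left(-5\right) 69 + \frac{45}{8} = -345 + \frac{45}{8} = - \frac{2715}{8}$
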